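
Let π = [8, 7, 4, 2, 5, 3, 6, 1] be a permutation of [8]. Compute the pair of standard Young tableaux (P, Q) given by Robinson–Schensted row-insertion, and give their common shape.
P = [1, 3, 6] / [2, 5] / [4] / [7] / [8];  Q = [1, 5, 7] / [2, 6] / [3] / [4] / [8];  common shape = (3, 2, 1, 1, 1)

Row-insert the values π_1, π_2, … into P one at a time, bumping the leftmost entry strictly greater than the inserted value down to the next row. The recording tableau Q records, in position (i, j), the step at which that cell was added to P.
  Insert 8 (step 1): P = [8];  Q = [1]
  Insert 7 (step 2): P = [7] / [8];  Q = [1] / [2]
  Insert 4 (step 3): P = [4] / [7] / [8];  Q = [1] / [2] / [3]
  Insert 2 (step 4): P = [2] / [4] / [7] / [8];  Q = [1] / [2] / [3] / [4]
  Insert 5 (step 5): P = [2, 5] / [4] / [7] / [8];  Q = [1, 5] / [2] / [3] / [4]
  Insert 3 (step 6): P = [2, 3] / [4, 5] / [7] / [8];  Q = [1, 5] / [2, 6] / [3] / [4]
  Insert 6 (step 7): P = [2, 3, 6] / [4, 5] / [7] / [8];  Q = [1, 5, 7] / [2, 6] / [3] / [4]
  Insert 1 (step 8): P = [1, 3, 6] / [2, 5] / [4] / [7] / [8];  Q = [1, 5, 7] / [2, 6] / [3] / [4] / [8]
Final shape: (3, 2, 1, 1, 1).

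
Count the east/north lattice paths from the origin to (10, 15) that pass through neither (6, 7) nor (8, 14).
Number of paths = 1645358

Inclusion–exclusion. Total paths: C(25, 10) = 3268760. Through P₁: C(13, 6)·C(12, 4) = 849420. Through P₂: C(22, 8)·C(3, 2) = 959310. Since P₁ is strictly southwest of P₂, a monotone path through both must visit P₁ then P₂; paths through both = C(13, 6)·C(9, 2)·C(3, 2) = 185328. Avoid both = 3268760 − 849420 − 959310 + 185328 = 1645358.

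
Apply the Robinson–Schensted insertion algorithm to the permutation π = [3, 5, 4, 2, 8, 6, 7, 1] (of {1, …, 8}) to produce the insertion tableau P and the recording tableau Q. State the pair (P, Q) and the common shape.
P = [1, 4, 6, 7] / [2, 8] / [3] / [5];  Q = [1, 2, 5, 7] / [3, 6] / [4] / [8];  common shape = (4, 2, 1, 1)

Row-insert the values π_1, π_2, … into P one at a time, bumping the leftmost entry strictly greater than the inserted value down to the next row. The recording tableau Q records, in position (i, j), the step at which that cell was added to P.
  Insert 3 (step 1): P = [3];  Q = [1]
  Insert 5 (step 2): P = [3, 5];  Q = [1, 2]
  Insert 4 (step 3): P = [3, 4] / [5];  Q = [1, 2] / [3]
  Insert 2 (step 4): P = [2, 4] / [3] / [5];  Q = [1, 2] / [3] / [4]
  Insert 8 (step 5): P = [2, 4, 8] / [3] / [5];  Q = [1, 2, 5] / [3] / [4]
  Insert 6 (step 6): P = [2, 4, 6] / [3, 8] / [5];  Q = [1, 2, 5] / [3, 6] / [4]
  Insert 7 (step 7): P = [2, 4, 6, 7] / [3, 8] / [5];  Q = [1, 2, 5, 7] / [3, 6] / [4]
  Insert 1 (step 8): P = [1, 4, 6, 7] / [2, 8] / [3] / [5];  Q = [1, 2, 5, 7] / [3, 6] / [4] / [8]
Final shape: (4, 2, 1, 1).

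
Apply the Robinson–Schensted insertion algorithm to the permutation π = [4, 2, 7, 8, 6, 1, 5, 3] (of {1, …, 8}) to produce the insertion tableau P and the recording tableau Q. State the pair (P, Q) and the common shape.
P = [1, 3, 8] / [2, 5] / [4, 6] / [7];  Q = [1, 3, 4] / [2, 5] / [6, 7] / [8];  common shape = (3, 2, 2, 1)

Row-insert the values π_1, π_2, … into P one at a time, bumping the leftmost entry strictly greater than the inserted value down to the next row. The recording tableau Q records, in position (i, j), the step at which that cell was added to P.
  Insert 4 (step 1): P = [4];  Q = [1]
  Insert 2 (step 2): P = [2] / [4];  Q = [1] / [2]
  Insert 7 (step 3): P = [2, 7] / [4];  Q = [1, 3] / [2]
  Insert 8 (step 4): P = [2, 7, 8] / [4];  Q = [1, 3, 4] / [2]
  Insert 6 (step 5): P = [2, 6, 8] / [4, 7];  Q = [1, 3, 4] / [2, 5]
  Insert 1 (step 6): P = [1, 6, 8] / [2, 7] / [4];  Q = [1, 3, 4] / [2, 5] / [6]
  Insert 5 (step 7): P = [1, 5, 8] / [2, 6] / [4, 7];  Q = [1, 3, 4] / [2, 5] / [6, 7]
  Insert 3 (step 8): P = [1, 3, 8] / [2, 5] / [4, 6] / [7];  Q = [1, 3, 4] / [2, 5] / [6, 7] / [8]
Final shape: (3, 2, 2, 1).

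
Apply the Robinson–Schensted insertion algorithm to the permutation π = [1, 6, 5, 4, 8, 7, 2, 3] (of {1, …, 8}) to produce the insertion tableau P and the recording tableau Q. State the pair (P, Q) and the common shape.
P = [1, 2, 3] / [4, 7] / [5, 8] / [6];  Q = [1, 2, 5] / [3, 6] / [4, 8] / [7];  common shape = (3, 2, 2, 1)

Row-insert the values π_1, π_2, … into P one at a time, bumping the leftmost entry strictly greater than the inserted value down to the next row. The recording tableau Q records, in position (i, j), the step at which that cell was added to P.
  Insert 1 (step 1): P = [1];  Q = [1]
  Insert 6 (step 2): P = [1, 6];  Q = [1, 2]
  Insert 5 (step 3): P = [1, 5] / [6];  Q = [1, 2] / [3]
  Insert 4 (step 4): P = [1, 4] / [5] / [6];  Q = [1, 2] / [3] / [4]
  Insert 8 (step 5): P = [1, 4, 8] / [5] / [6];  Q = [1, 2, 5] / [3] / [4]
  Insert 7 (step 6): P = [1, 4, 7] / [5, 8] / [6];  Q = [1, 2, 5] / [3, 6] / [4]
  Insert 2 (step 7): P = [1, 2, 7] / [4, 8] / [5] / [6];  Q = [1, 2, 5] / [3, 6] / [4] / [7]
  Insert 3 (step 8): P = [1, 2, 3] / [4, 7] / [5, 8] / [6];  Q = [1, 2, 5] / [3, 6] / [4, 8] / [7]
Final shape: (3, 2, 2, 1).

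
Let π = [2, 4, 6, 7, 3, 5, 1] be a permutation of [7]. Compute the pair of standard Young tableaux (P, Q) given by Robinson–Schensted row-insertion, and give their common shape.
P = [1, 3, 5, 7] / [2, 6] / [4];  Q = [1, 2, 3, 4] / [5, 6] / [7];  common shape = (4, 2, 1)

Row-insert the values π_1, π_2, … into P one at a time, bumping the leftmost entry strictly greater than the inserted value down to the next row. The recording tableau Q records, in position (i, j), the step at which that cell was added to P.
  Insert 2 (step 1): P = [2];  Q = [1]
  Insert 4 (step 2): P = [2, 4];  Q = [1, 2]
  Insert 6 (step 3): P = [2, 4, 6];  Q = [1, 2, 3]
  Insert 7 (step 4): P = [2, 4, 6, 7];  Q = [1, 2, 3, 4]
  Insert 3 (step 5): P = [2, 3, 6, 7] / [4];  Q = [1, 2, 3, 4] / [5]
  Insert 5 (step 6): P = [2, 3, 5, 7] / [4, 6];  Q = [1, 2, 3, 4] / [5, 6]
  Insert 1 (step 7): P = [1, 3, 5, 7] / [2, 6] / [4];  Q = [1, 2, 3, 4] / [5, 6] / [7]
Final shape: (4, 2, 1).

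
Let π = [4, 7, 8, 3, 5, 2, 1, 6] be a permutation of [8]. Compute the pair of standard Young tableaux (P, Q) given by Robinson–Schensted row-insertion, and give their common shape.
P = [1, 5, 6] / [2, 7, 8] / [3] / [4];  Q = [1, 2, 3] / [4, 5, 8] / [6] / [7];  common shape = (3, 3, 1, 1)

Row-insert the values π_1, π_2, … into P one at a time, bumping the leftmost entry strictly greater than the inserted value down to the next row. The recording tableau Q records, in position (i, j), the step at which that cell was added to P.
  Insert 4 (step 1): P = [4];  Q = [1]
  Insert 7 (step 2): P = [4, 7];  Q = [1, 2]
  Insert 8 (step 3): P = [4, 7, 8];  Q = [1, 2, 3]
  Insert 3 (step 4): P = [3, 7, 8] / [4];  Q = [1, 2, 3] / [4]
  Insert 5 (step 5): P = [3, 5, 8] / [4, 7];  Q = [1, 2, 3] / [4, 5]
  Insert 2 (step 6): P = [2, 5, 8] / [3, 7] / [4];  Q = [1, 2, 3] / [4, 5] / [6]
  Insert 1 (step 7): P = [1, 5, 8] / [2, 7] / [3] / [4];  Q = [1, 2, 3] / [4, 5] / [6] / [7]
  Insert 6 (step 8): P = [1, 5, 6] / [2, 7, 8] / [3] / [4];  Q = [1, 2, 3] / [4, 5, 8] / [6] / [7]
Final shape: (3, 3, 1, 1).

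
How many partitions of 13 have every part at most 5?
p(13, parts ≤ 5) = 57

Partitions of 13 with all parts ≤ 5: 5+5+3, 5+5+2+1, 5+5+1+1+1, 5+4+4, 5+4+3+1, 5+4+2+2, 5+4+2+1+1, 5+4+1+1+1+1, 5+3+3+2, 5+3+3+1+1, 5+3+2+2+1, 5+3+2+1+1+1, 5+3+1+1+1+1+1, 5+2+2+2+2, 5+2+2+2+1+1, 5+2+2+1+1+1+1, 5+2+1+1+1+1+1+1, 5+1+1+1+1+1+1+1+1, 4+4+4+1, 4+4+3+2, 4+4+3+1+1, 4+4+2+2+1, 4+4+2+1+1+1, 4+4+1+1+1+1+1, 4+3+3+3, 4+3+3+2+1, 4+3+3+1+1+1, 4+3+2+2+2, 4+3+2+2+1+1, 4+3+2+1+1+1+1, … (57 total). Count = 57.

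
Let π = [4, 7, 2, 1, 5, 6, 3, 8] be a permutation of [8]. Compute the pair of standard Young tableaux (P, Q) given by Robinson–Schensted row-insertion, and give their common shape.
P = [1, 3, 6, 8] / [2, 5] / [4, 7];  Q = [1, 2, 6, 8] / [3, 5] / [4, 7];  common shape = (4, 2, 2)

Row-insert the values π_1, π_2, … into P one at a time, bumping the leftmost entry strictly greater than the inserted value down to the next row. The recording tableau Q records, in position (i, j), the step at which that cell was added to P.
  Insert 4 (step 1): P = [4];  Q = [1]
  Insert 7 (step 2): P = [4, 7];  Q = [1, 2]
  Insert 2 (step 3): P = [2, 7] / [4];  Q = [1, 2] / [3]
  Insert 1 (step 4): P = [1, 7] / [2] / [4];  Q = [1, 2] / [3] / [4]
  Insert 5 (step 5): P = [1, 5] / [2, 7] / [4];  Q = [1, 2] / [3, 5] / [4]
  Insert 6 (step 6): P = [1, 5, 6] / [2, 7] / [4];  Q = [1, 2, 6] / [3, 5] / [4]
  Insert 3 (step 7): P = [1, 3, 6] / [2, 5] / [4, 7];  Q = [1, 2, 6] / [3, 5] / [4, 7]
  Insert 8 (step 8): P = [1, 3, 6, 8] / [2, 5] / [4, 7];  Q = [1, 2, 6, 8] / [3, 5] / [4, 7]
Final shape: (4, 2, 2).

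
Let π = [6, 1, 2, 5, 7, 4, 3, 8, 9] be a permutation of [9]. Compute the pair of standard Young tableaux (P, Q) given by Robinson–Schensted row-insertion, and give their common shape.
P = [1, 2, 3, 7, 8, 9] / [4] / [5] / [6];  Q = [1, 3, 4, 5, 8, 9] / [2] / [6] / [7];  common shape = (6, 1, 1, 1)

Row-insert the values π_1, π_2, … into P one at a time, bumping the leftmost entry strictly greater than the inserted value down to the next row. The recording tableau Q records, in position (i, j), the step at which that cell was added to P.
  Insert 6 (step 1): P = [6];  Q = [1]
  Insert 1 (step 2): P = [1] / [6];  Q = [1] / [2]
  Insert 2 (step 3): P = [1, 2] / [6];  Q = [1, 3] / [2]
  Insert 5 (step 4): P = [1, 2, 5] / [6];  Q = [1, 3, 4] / [2]
  Insert 7 (step 5): P = [1, 2, 5, 7] / [6];  Q = [1, 3, 4, 5] / [2]
  Insert 4 (step 6): P = [1, 2, 4, 7] / [5] / [6];  Q = [1, 3, 4, 5] / [2] / [6]
  Insert 3 (step 7): P = [1, 2, 3, 7] / [4] / [5] / [6];  Q = [1, 3, 4, 5] / [2] / [6] / [7]
  Insert 8 (step 8): P = [1, 2, 3, 7, 8] / [4] / [5] / [6];  Q = [1, 3, 4, 5, 8] / [2] / [6] / [7]
  Insert 9 (step 9): P = [1, 2, 3, 7, 8, 9] / [4] / [5] / [6];  Q = [1, 3, 4, 5, 8, 9] / [2] / [6] / [7]
Final shape: (6, 1, 1, 1).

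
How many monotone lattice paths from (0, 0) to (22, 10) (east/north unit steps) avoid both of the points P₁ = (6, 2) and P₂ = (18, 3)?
Number of paths = 43600272

Inclusion–exclusion. Total paths: C(32, 22) = 64512240. Through P₁: C(8, 6)·C(24, 16) = 20593188. Through P₂: C(21, 18)·C(11, 4) = 438900. Since P₁ is strictly southwest of P₂, a monotone path through both must visit P₁ then P₂; paths through both = C(8, 6)·C(13, 12)·C(11, 4) = 120120. Avoid both = 64512240 − 20593188 − 438900 + 120120 = 43600272.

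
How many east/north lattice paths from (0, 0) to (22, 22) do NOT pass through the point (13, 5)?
Number of paths = 2077327819320

Total paths from (0, 0) to (22, 22): C(44, 22) = 2104098963720. Paths through (13, 5): (paths (0, 0) → (13, 5)) × (paths (13, 5) → (22, 22)) = C(18, 13) · C(26, 9) = 8568 · 3124550 = 26771144400. Avoidance count = 2104098963720 − 26771144400 = 2077327819320.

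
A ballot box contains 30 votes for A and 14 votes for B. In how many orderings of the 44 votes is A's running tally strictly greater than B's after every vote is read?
Strict-lead orderings = 41802112192

Total orderings of the 44 votes with 30 for A: C(44, 30) = 114955808528. By the Bertrand ballot formula (Cycle Lemma / reflection principle), the number of orderings in which A is strictly ahead of B throughout is (p − q)/(p + q) · C(p + q, p) = (30 − 14)/(30 + 14) · 114955808528 = 41802112192.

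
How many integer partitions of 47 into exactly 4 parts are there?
p(47, 4 parts) = 764

Partitions of n into exactly k parts are in bijection with partitions of n − k into at most k parts (subtract 1 from each part). So p(47, exactly 4) = p(43, parts ≤ 4). Computing via the recurrence p(m, j) = p(m, j−1) + p(m−j, j) gives 764.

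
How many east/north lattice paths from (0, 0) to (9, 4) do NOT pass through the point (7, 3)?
Number of paths = 355

Total paths from (0, 0) to (9, 4): C(13, 9) = 715. Paths through (7, 3): (paths (0, 0) → (7, 3)) × (paths (7, 3) → (9, 4)) = C(10, 7) · C(3, 2) = 120 · 3 = 360. Avoidance count = 715 − 360 = 355.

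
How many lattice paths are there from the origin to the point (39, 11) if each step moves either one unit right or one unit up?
Number of paths = 37353738800

A monotone lattice path from (0, 0) to (39, 11) consists of 39 east steps and 11 north steps in some order, so it is determined by which 39 of the 50 steps are east. The count is C(50, 39) = 37353738800.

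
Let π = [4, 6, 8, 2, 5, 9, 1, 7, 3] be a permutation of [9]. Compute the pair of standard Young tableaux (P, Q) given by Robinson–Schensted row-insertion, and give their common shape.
P = [1, 3, 7, 9] / [2, 5, 8] / [4, 6];  Q = [1, 2, 3, 6] / [4, 5, 8] / [7, 9];  common shape = (4, 3, 2)

Row-insert the values π_1, π_2, … into P one at a time, bumping the leftmost entry strictly greater than the inserted value down to the next row. The recording tableau Q records, in position (i, j), the step at which that cell was added to P.
  Insert 4 (step 1): P = [4];  Q = [1]
  Insert 6 (step 2): P = [4, 6];  Q = [1, 2]
  Insert 8 (step 3): P = [4, 6, 8];  Q = [1, 2, 3]
  Insert 2 (step 4): P = [2, 6, 8] / [4];  Q = [1, 2, 3] / [4]
  Insert 5 (step 5): P = [2, 5, 8] / [4, 6];  Q = [1, 2, 3] / [4, 5]
  Insert 9 (step 6): P = [2, 5, 8, 9] / [4, 6];  Q = [1, 2, 3, 6] / [4, 5]
  Insert 1 (step 7): P = [1, 5, 8, 9] / [2, 6] / [4];  Q = [1, 2, 3, 6] / [4, 5] / [7]
  Insert 7 (step 8): P = [1, 5, 7, 9] / [2, 6, 8] / [4];  Q = [1, 2, 3, 6] / [4, 5, 8] / [7]
  Insert 3 (step 9): P = [1, 3, 7, 9] / [2, 5, 8] / [4, 6];  Q = [1, 2, 3, 6] / [4, 5, 8] / [7, 9]
Final shape: (4, 3, 2).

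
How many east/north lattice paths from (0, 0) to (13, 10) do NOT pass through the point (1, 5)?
Number of paths = 1106938

Total paths from (0, 0) to (13, 10): C(23, 13) = 1144066. Paths through (1, 5): (paths (0, 0) → (1, 5)) × (paths (1, 5) → (13, 10)) = C(6, 1) · C(17, 12) = 6 · 6188 = 37128. Avoidance count = 1144066 − 37128 = 1106938.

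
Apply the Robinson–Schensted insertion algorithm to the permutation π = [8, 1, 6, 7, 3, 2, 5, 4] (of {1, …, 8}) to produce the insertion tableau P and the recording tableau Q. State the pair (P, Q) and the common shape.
P = [1, 2, 4] / [3, 5] / [6, 7] / [8];  Q = [1, 3, 4] / [2, 7] / [5, 8] / [6];  common shape = (3, 2, 2, 1)

Row-insert the values π_1, π_2, … into P one at a time, bumping the leftmost entry strictly greater than the inserted value down to the next row. The recording tableau Q records, in position (i, j), the step at which that cell was added to P.
  Insert 8 (step 1): P = [8];  Q = [1]
  Insert 1 (step 2): P = [1] / [8];  Q = [1] / [2]
  Insert 6 (step 3): P = [1, 6] / [8];  Q = [1, 3] / [2]
  Insert 7 (step 4): P = [1, 6, 7] / [8];  Q = [1, 3, 4] / [2]
  Insert 3 (step 5): P = [1, 3, 7] / [6] / [8];  Q = [1, 3, 4] / [2] / [5]
  Insert 2 (step 6): P = [1, 2, 7] / [3] / [6] / [8];  Q = [1, 3, 4] / [2] / [5] / [6]
  Insert 5 (step 7): P = [1, 2, 5] / [3, 7] / [6] / [8];  Q = [1, 3, 4] / [2, 7] / [5] / [6]
  Insert 4 (step 8): P = [1, 2, 4] / [3, 5] / [6, 7] / [8];  Q = [1, 3, 4] / [2, 7] / [5, 8] / [6]
Final shape: (3, 2, 2, 1).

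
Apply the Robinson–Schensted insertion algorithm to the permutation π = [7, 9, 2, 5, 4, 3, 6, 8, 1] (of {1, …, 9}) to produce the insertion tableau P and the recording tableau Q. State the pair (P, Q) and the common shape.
P = [1, 3, 6, 8] / [2, 9] / [4] / [5] / [7];  Q = [1, 2, 7, 8] / [3, 4] / [5] / [6] / [9];  common shape = (4, 2, 1, 1, 1)

Row-insert the values π_1, π_2, … into P one at a time, bumping the leftmost entry strictly greater than the inserted value down to the next row. The recording tableau Q records, in position (i, j), the step at which that cell was added to P.
  Insert 7 (step 1): P = [7];  Q = [1]
  Insert 9 (step 2): P = [7, 9];  Q = [1, 2]
  Insert 2 (step 3): P = [2, 9] / [7];  Q = [1, 2] / [3]
  Insert 5 (step 4): P = [2, 5] / [7, 9];  Q = [1, 2] / [3, 4]
  Insert 4 (step 5): P = [2, 4] / [5, 9] / [7];  Q = [1, 2] / [3, 4] / [5]
  Insert 3 (step 6): P = [2, 3] / [4, 9] / [5] / [7];  Q = [1, 2] / [3, 4] / [5] / [6]
  Insert 6 (step 7): P = [2, 3, 6] / [4, 9] / [5] / [7];  Q = [1, 2, 7] / [3, 4] / [5] / [6]
  Insert 8 (step 8): P = [2, 3, 6, 8] / [4, 9] / [5] / [7];  Q = [1, 2, 7, 8] / [3, 4] / [5] / [6]
  Insert 1 (step 9): P = [1, 3, 6, 8] / [2, 9] / [4] / [5] / [7];  Q = [1, 2, 7, 8] / [3, 4] / [5] / [6] / [9]
Final shape: (4, 2, 1, 1, 1).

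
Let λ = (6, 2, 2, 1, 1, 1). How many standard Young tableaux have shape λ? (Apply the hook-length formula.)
# SYT of shape (6, 2, 2, 1, 1, 1) = 9360

Hook-length formula: f^λ = n! / Π hook(c), product over all cells c of the Young diagram. For λ = (6, 2, 2, 1, 1, 1), n = 13 boxes. Hook lengths by row (left-to-right, top-to-bottom): [11, 7, 4, 3, 2, 1]; [6, 2]; [5, 1]; [3]; [2]; [1]. Product of hooks = 665280. So f^λ = 13! / 665280 = 6227020800 / 665280 = 9360.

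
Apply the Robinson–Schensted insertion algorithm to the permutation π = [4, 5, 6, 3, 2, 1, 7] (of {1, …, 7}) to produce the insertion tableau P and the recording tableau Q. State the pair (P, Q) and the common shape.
P = [1, 5, 6, 7] / [2] / [3] / [4];  Q = [1, 2, 3, 7] / [4] / [5] / [6];  common shape = (4, 1, 1, 1)

Row-insert the values π_1, π_2, … into P one at a time, bumping the leftmost entry strictly greater than the inserted value down to the next row. The recording tableau Q records, in position (i, j), the step at which that cell was added to P.
  Insert 4 (step 1): P = [4];  Q = [1]
  Insert 5 (step 2): P = [4, 5];  Q = [1, 2]
  Insert 6 (step 3): P = [4, 5, 6];  Q = [1, 2, 3]
  Insert 3 (step 4): P = [3, 5, 6] / [4];  Q = [1, 2, 3] / [4]
  Insert 2 (step 5): P = [2, 5, 6] / [3] / [4];  Q = [1, 2, 3] / [4] / [5]
  Insert 1 (step 6): P = [1, 5, 6] / [2] / [3] / [4];  Q = [1, 2, 3] / [4] / [5] / [6]
  Insert 7 (step 7): P = [1, 5, 6, 7] / [2] / [3] / [4];  Q = [1, 2, 3, 7] / [4] / [5] / [6]
Final shape: (4, 1, 1, 1).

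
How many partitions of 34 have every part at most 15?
p(34, parts ≤ 15) = 10715

Use the recurrence p(n, m) = p(n, m−1) + p(n−m, m): either the largest part is < m (count p(n, m−1)) or the largest part is exactly m (remove one copy of m, count p(n−m, m)). With p(0, ·) = 1 this gives p(34, parts ≤ 15) = 10715. (By conjugating Young diagrams, this also counts partitions of 34 into at most 15 parts.)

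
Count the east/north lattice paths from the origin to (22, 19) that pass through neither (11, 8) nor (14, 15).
Number of paths = 157442693376

Inclusion–exclusion. Total paths: C(41, 22) = 244662670200. Through P₁: C(19, 11)·C(22, 11) = 53317961424. Through P₂: C(29, 14)·C(12, 8) = 38391586200. Since P₁ is strictly southwest of P₂, a monotone path through both must visit P₁ then P₂; paths through both = C(19, 11)·C(10, 3)·C(12, 8) = 4489570800. Avoid both = 244662670200 − 53317961424 − 38391586200 + 4489570800 = 157442693376.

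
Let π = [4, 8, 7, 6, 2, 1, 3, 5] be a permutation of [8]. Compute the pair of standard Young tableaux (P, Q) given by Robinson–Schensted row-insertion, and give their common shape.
P = [1, 3, 5] / [2, 6] / [4] / [7] / [8];  Q = [1, 2, 8] / [3, 7] / [4] / [5] / [6];  common shape = (3, 2, 1, 1, 1)

Row-insert the values π_1, π_2, … into P one at a time, bumping the leftmost entry strictly greater than the inserted value down to the next row. The recording tableau Q records, in position (i, j), the step at which that cell was added to P.
  Insert 4 (step 1): P = [4];  Q = [1]
  Insert 8 (step 2): P = [4, 8];  Q = [1, 2]
  Insert 7 (step 3): P = [4, 7] / [8];  Q = [1, 2] / [3]
  Insert 6 (step 4): P = [4, 6] / [7] / [8];  Q = [1, 2] / [3] / [4]
  Insert 2 (step 5): P = [2, 6] / [4] / [7] / [8];  Q = [1, 2] / [3] / [4] / [5]
  Insert 1 (step 6): P = [1, 6] / [2] / [4] / [7] / [8];  Q = [1, 2] / [3] / [4] / [5] / [6]
  Insert 3 (step 7): P = [1, 3] / [2, 6] / [4] / [7] / [8];  Q = [1, 2] / [3, 7] / [4] / [5] / [6]
  Insert 5 (step 8): P = [1, 3, 5] / [2, 6] / [4] / [7] / [8];  Q = [1, 2, 8] / [3, 7] / [4] / [5] / [6]
Final shape: (3, 2, 1, 1, 1).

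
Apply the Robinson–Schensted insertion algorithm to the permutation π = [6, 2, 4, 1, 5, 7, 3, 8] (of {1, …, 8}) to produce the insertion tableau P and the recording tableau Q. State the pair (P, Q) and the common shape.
P = [1, 3, 5, 7, 8] / [2, 4] / [6];  Q = [1, 3, 5, 6, 8] / [2, 7] / [4];  common shape = (5, 2, 1)

Row-insert the values π_1, π_2, … into P one at a time, bumping the leftmost entry strictly greater than the inserted value down to the next row. The recording tableau Q records, in position (i, j), the step at which that cell was added to P.
  Insert 6 (step 1): P = [6];  Q = [1]
  Insert 2 (step 2): P = [2] / [6];  Q = [1] / [2]
  Insert 4 (step 3): P = [2, 4] / [6];  Q = [1, 3] / [2]
  Insert 1 (step 4): P = [1, 4] / [2] / [6];  Q = [1, 3] / [2] / [4]
  Insert 5 (step 5): P = [1, 4, 5] / [2] / [6];  Q = [1, 3, 5] / [2] / [4]
  Insert 7 (step 6): P = [1, 4, 5, 7] / [2] / [6];  Q = [1, 3, 5, 6] / [2] / [4]
  Insert 3 (step 7): P = [1, 3, 5, 7] / [2, 4] / [6];  Q = [1, 3, 5, 6] / [2, 7] / [4]
  Insert 8 (step 8): P = [1, 3, 5, 7, 8] / [2, 4] / [6];  Q = [1, 3, 5, 6, 8] / [2, 7] / [4]
Final shape: (5, 2, 1).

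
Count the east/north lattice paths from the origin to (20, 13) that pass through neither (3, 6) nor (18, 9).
Number of paths = 474819489

Inclusion–exclusion. Total paths: C(33, 20) = 573166440. Through P₁: C(9, 3)·C(24, 17) = 29072736. Through P₂: C(27, 18)·C(6, 2) = 70302375. Since P₁ is strictly southwest of P₂, a monotone path through both must visit P₁ then P₂; paths through both = C(9, 3)·C(18, 15)·C(6, 2) = 1028160. Avoid both = 573166440 − 29072736 − 70302375 + 1028160 = 474819489.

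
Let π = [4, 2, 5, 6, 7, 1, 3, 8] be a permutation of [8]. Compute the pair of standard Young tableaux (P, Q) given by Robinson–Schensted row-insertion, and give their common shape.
P = [1, 3, 6, 7, 8] / [2, 5] / [4];  Q = [1, 3, 4, 5, 8] / [2, 7] / [6];  common shape = (5, 2, 1)

Row-insert the values π_1, π_2, … into P one at a time, bumping the leftmost entry strictly greater than the inserted value down to the next row. The recording tableau Q records, in position (i, j), the step at which that cell was added to P.
  Insert 4 (step 1): P = [4];  Q = [1]
  Insert 2 (step 2): P = [2] / [4];  Q = [1] / [2]
  Insert 5 (step 3): P = [2, 5] / [4];  Q = [1, 3] / [2]
  Insert 6 (step 4): P = [2, 5, 6] / [4];  Q = [1, 3, 4] / [2]
  Insert 7 (step 5): P = [2, 5, 6, 7] / [4];  Q = [1, 3, 4, 5] / [2]
  Insert 1 (step 6): P = [1, 5, 6, 7] / [2] / [4];  Q = [1, 3, 4, 5] / [2] / [6]
  Insert 3 (step 7): P = [1, 3, 6, 7] / [2, 5] / [4];  Q = [1, 3, 4, 5] / [2, 7] / [6]
  Insert 8 (step 8): P = [1, 3, 6, 7, 8] / [2, 5] / [4];  Q = [1, 3, 4, 5, 8] / [2, 7] / [6]
Final shape: (5, 2, 1).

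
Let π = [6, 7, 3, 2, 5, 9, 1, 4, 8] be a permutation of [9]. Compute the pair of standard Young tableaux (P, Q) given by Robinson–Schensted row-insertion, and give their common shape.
P = [1, 4, 8] / [2, 5, 9] / [3, 7] / [6];  Q = [1, 2, 6] / [3, 5, 9] / [4, 8] / [7];  common shape = (3, 3, 2, 1)

Row-insert the values π_1, π_2, … into P one at a time, bumping the leftmost entry strictly greater than the inserted value down to the next row. The recording tableau Q records, in position (i, j), the step at which that cell was added to P.
  Insert 6 (step 1): P = [6];  Q = [1]
  Insert 7 (step 2): P = [6, 7];  Q = [1, 2]
  Insert 3 (step 3): P = [3, 7] / [6];  Q = [1, 2] / [3]
  Insert 2 (step 4): P = [2, 7] / [3] / [6];  Q = [1, 2] / [3] / [4]
  Insert 5 (step 5): P = [2, 5] / [3, 7] / [6];  Q = [1, 2] / [3, 5] / [4]
  Insert 9 (step 6): P = [2, 5, 9] / [3, 7] / [6];  Q = [1, 2, 6] / [3, 5] / [4]
  Insert 1 (step 7): P = [1, 5, 9] / [2, 7] / [3] / [6];  Q = [1, 2, 6] / [3, 5] / [4] / [7]
  Insert 4 (step 8): P = [1, 4, 9] / [2, 5] / [3, 7] / [6];  Q = [1, 2, 6] / [3, 5] / [4, 8] / [7]
  Insert 8 (step 9): P = [1, 4, 8] / [2, 5, 9] / [3, 7] / [6];  Q = [1, 2, 6] / [3, 5, 9] / [4, 8] / [7]
Final shape: (3, 3, 2, 1).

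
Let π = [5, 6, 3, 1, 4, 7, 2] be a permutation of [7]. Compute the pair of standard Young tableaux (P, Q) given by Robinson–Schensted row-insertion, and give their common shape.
P = [1, 2, 7] / [3, 4] / [5, 6];  Q = [1, 2, 6] / [3, 5] / [4, 7];  common shape = (3, 2, 2)

Row-insert the values π_1, π_2, … into P one at a time, bumping the leftmost entry strictly greater than the inserted value down to the next row. The recording tableau Q records, in position (i, j), the step at which that cell was added to P.
  Insert 5 (step 1): P = [5];  Q = [1]
  Insert 6 (step 2): P = [5, 6];  Q = [1, 2]
  Insert 3 (step 3): P = [3, 6] / [5];  Q = [1, 2] / [3]
  Insert 1 (step 4): P = [1, 6] / [3] / [5];  Q = [1, 2] / [3] / [4]
  Insert 4 (step 5): P = [1, 4] / [3, 6] / [5];  Q = [1, 2] / [3, 5] / [4]
  Insert 7 (step 6): P = [1, 4, 7] / [3, 6] / [5];  Q = [1, 2, 6] / [3, 5] / [4]
  Insert 2 (step 7): P = [1, 2, 7] / [3, 4] / [5, 6];  Q = [1, 2, 6] / [3, 5] / [4, 7]
Final shape: (3, 2, 2).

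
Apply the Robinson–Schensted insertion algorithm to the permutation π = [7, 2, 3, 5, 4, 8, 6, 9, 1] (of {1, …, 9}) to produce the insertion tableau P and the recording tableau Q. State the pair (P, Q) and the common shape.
P = [1, 3, 4, 6, 9] / [2, 8] / [5] / [7];  Q = [1, 3, 4, 6, 8] / [2, 7] / [5] / [9];  common shape = (5, 2, 1, 1)

Row-insert the values π_1, π_2, … into P one at a time, bumping the leftmost entry strictly greater than the inserted value down to the next row. The recording tableau Q records, in position (i, j), the step at which that cell was added to P.
  Insert 7 (step 1): P = [7];  Q = [1]
  Insert 2 (step 2): P = [2] / [7];  Q = [1] / [2]
  Insert 3 (step 3): P = [2, 3] / [7];  Q = [1, 3] / [2]
  Insert 5 (step 4): P = [2, 3, 5] / [7];  Q = [1, 3, 4] / [2]
  Insert 4 (step 5): P = [2, 3, 4] / [5] / [7];  Q = [1, 3, 4] / [2] / [5]
  Insert 8 (step 6): P = [2, 3, 4, 8] / [5] / [7];  Q = [1, 3, 4, 6] / [2] / [5]
  Insert 6 (step 7): P = [2, 3, 4, 6] / [5, 8] / [7];  Q = [1, 3, 4, 6] / [2, 7] / [5]
  Insert 9 (step 8): P = [2, 3, 4, 6, 9] / [5, 8] / [7];  Q = [1, 3, 4, 6, 8] / [2, 7] / [5]
  Insert 1 (step 9): P = [1, 3, 4, 6, 9] / [2, 8] / [5] / [7];  Q = [1, 3, 4, 6, 8] / [2, 7] / [5] / [9]
Final shape: (5, 2, 1, 1).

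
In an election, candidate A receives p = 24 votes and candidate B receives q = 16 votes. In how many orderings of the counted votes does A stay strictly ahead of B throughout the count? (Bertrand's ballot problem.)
Strict-lead orderings = 12570420330

Total orderings of the 40 votes with 24 for A: C(40, 24) = 62852101650. By the Bertrand ballot formula (Cycle Lemma / reflection principle), the number of orderings in which A is strictly ahead of B throughout is (p − q)/(p + q) · C(p + q, p) = (24 − 16)/(24 + 16) · 62852101650 = 12570420330.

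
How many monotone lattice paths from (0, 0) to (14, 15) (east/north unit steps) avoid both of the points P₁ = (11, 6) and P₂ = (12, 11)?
Number of paths = 55668710

Inclusion–exclusion. Total paths: C(29, 14) = 77558760. Through P₁: C(17, 11)·C(12, 3) = 2722720. Through P₂: C(23, 12)·C(6, 2) = 20281170. Since P₁ is strictly southwest of P₂, a monotone path through both must visit P₁ then P₂; paths through both = C(17, 11)·C(6, 1)·C(6, 2) = 1113840. Avoid both = 77558760 − 2722720 − 20281170 + 1113840 = 55668710.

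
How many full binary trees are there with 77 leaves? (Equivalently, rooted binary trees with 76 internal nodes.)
C_76 = 4790408930363303911328386208394864461024520

These full binary trees are counted by the Catalan number C_n = (1/(n + 1)) · C(2n, n). For n = 76: C_76 = (1/77) · C(152, 76) = 368861487637974401172285738046404563498888040/77 = 4790408930363303911328386208394864461024520.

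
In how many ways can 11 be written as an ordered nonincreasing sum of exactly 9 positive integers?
p(11, 9 parts) = 2

Partitions of n into exactly k parts ↔ partitions of n − k into at most k parts (subtract 1 from each part). For n = 11, k = 9, the partitions are: 3+1+1+1+1+1+1+1+1, 2+2+1+1+1+1+1+1+1. Count = 2.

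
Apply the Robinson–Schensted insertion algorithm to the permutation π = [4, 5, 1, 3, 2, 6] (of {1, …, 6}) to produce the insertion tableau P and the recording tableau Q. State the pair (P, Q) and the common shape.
P = [1, 2, 6] / [3, 5] / [4];  Q = [1, 2, 6] / [3, 4] / [5];  common shape = (3, 2, 1)

Row-insert the values π_1, π_2, … into P one at a time, bumping the leftmost entry strictly greater than the inserted value down to the next row. The recording tableau Q records, in position (i, j), the step at which that cell was added to P.
  Insert 4 (step 1): P = [4];  Q = [1]
  Insert 5 (step 2): P = [4, 5];  Q = [1, 2]
  Insert 1 (step 3): P = [1, 5] / [4];  Q = [1, 2] / [3]
  Insert 3 (step 4): P = [1, 3] / [4, 5];  Q = [1, 2] / [3, 4]
  Insert 2 (step 5): P = [1, 2] / [3, 5] / [4];  Q = [1, 2] / [3, 4] / [5]
  Insert 6 (step 6): P = [1, 2, 6] / [3, 5] / [4];  Q = [1, 2, 6] / [3, 4] / [5]
Final shape: (3, 2, 1).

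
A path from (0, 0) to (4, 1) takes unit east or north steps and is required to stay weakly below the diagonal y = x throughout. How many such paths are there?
Number of paths = 4

By the reflection principle (André's argument), the number of monotone paths to (4, 1) with n ≤ m that never go above y = x is C(5, 4) − C(5, 5) = 5 − 1 = 4.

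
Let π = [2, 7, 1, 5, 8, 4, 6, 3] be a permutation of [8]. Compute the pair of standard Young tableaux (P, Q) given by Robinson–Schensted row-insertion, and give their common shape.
P = [1, 3, 6] / [2, 4, 8] / [5] / [7];  Q = [1, 2, 5] / [3, 4, 7] / [6] / [8];  common shape = (3, 3, 1, 1)

Row-insert the values π_1, π_2, … into P one at a time, bumping the leftmost entry strictly greater than the inserted value down to the next row. The recording tableau Q records, in position (i, j), the step at which that cell was added to P.
  Insert 2 (step 1): P = [2];  Q = [1]
  Insert 7 (step 2): P = [2, 7];  Q = [1, 2]
  Insert 1 (step 3): P = [1, 7] / [2];  Q = [1, 2] / [3]
  Insert 5 (step 4): P = [1, 5] / [2, 7];  Q = [1, 2] / [3, 4]
  Insert 8 (step 5): P = [1, 5, 8] / [2, 7];  Q = [1, 2, 5] / [3, 4]
  Insert 4 (step 6): P = [1, 4, 8] / [2, 5] / [7];  Q = [1, 2, 5] / [3, 4] / [6]
  Insert 6 (step 7): P = [1, 4, 6] / [2, 5, 8] / [7];  Q = [1, 2, 5] / [3, 4, 7] / [6]
  Insert 3 (step 8): P = [1, 3, 6] / [2, 4, 8] / [5] / [7];  Q = [1, 2, 5] / [3, 4, 7] / [6] / [8]
Final shape: (3, 3, 1, 1).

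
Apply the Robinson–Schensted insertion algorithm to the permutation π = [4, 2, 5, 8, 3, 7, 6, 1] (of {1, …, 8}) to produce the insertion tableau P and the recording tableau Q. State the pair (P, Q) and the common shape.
P = [1, 3, 6] / [2, 5, 7] / [4] / [8];  Q = [1, 3, 4] / [2, 5, 6] / [7] / [8];  common shape = (3, 3, 1, 1)

Row-insert the values π_1, π_2, … into P one at a time, bumping the leftmost entry strictly greater than the inserted value down to the next row. The recording tableau Q records, in position (i, j), the step at which that cell was added to P.
  Insert 4 (step 1): P = [4];  Q = [1]
  Insert 2 (step 2): P = [2] / [4];  Q = [1] / [2]
  Insert 5 (step 3): P = [2, 5] / [4];  Q = [1, 3] / [2]
  Insert 8 (step 4): P = [2, 5, 8] / [4];  Q = [1, 3, 4] / [2]
  Insert 3 (step 5): P = [2, 3, 8] / [4, 5];  Q = [1, 3, 4] / [2, 5]
  Insert 7 (step 6): P = [2, 3, 7] / [4, 5, 8];  Q = [1, 3, 4] / [2, 5, 6]
  Insert 6 (step 7): P = [2, 3, 6] / [4, 5, 7] / [8];  Q = [1, 3, 4] / [2, 5, 6] / [7]
  Insert 1 (step 8): P = [1, 3, 6] / [2, 5, 7] / [4] / [8];  Q = [1, 3, 4] / [2, 5, 6] / [7] / [8]
Final shape: (3, 3, 1, 1).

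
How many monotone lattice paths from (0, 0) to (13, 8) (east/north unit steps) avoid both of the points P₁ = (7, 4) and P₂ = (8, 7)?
Number of paths = 103500

Inclusion–exclusion. Total paths: C(21, 13) = 203490. Through P₁: C(11, 7)·C(10, 6) = 69300. Through P₂: C(15, 8)·C(6, 5) = 38610. Since P₁ is strictly southwest of P₂, a monotone path through both must visit P₁ then P₂; paths through both = C(11, 7)·C(4, 1)·C(6, 5) = 7920. Avoid both = 203490 − 69300 − 38610 + 7920 = 103500.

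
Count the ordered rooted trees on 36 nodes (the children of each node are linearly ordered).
C_35 = 3116285494907301262

These ordered rooted trees are counted by the Catalan number C_n = (1/(n + 1)) · C(2n, n). For n = 35: C_35 = (1/36) · C(70, 35) = 112186277816662845432/36 = 3116285494907301262.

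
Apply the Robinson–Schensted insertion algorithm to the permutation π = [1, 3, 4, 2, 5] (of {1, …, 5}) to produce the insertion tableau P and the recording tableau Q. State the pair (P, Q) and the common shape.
P = [1, 2, 4, 5] / [3];  Q = [1, 2, 3, 5] / [4];  common shape = (4, 1)

Row-insert the values π_1, π_2, … into P one at a time, bumping the leftmost entry strictly greater than the inserted value down to the next row. The recording tableau Q records, in position (i, j), the step at which that cell was added to P.
  Insert 1 (step 1): P = [1];  Q = [1]
  Insert 3 (step 2): P = [1, 3];  Q = [1, 2]
  Insert 4 (step 3): P = [1, 3, 4];  Q = [1, 2, 3]
  Insert 2 (step 4): P = [1, 2, 4] / [3];  Q = [1, 2, 3] / [4]
  Insert 5 (step 5): P = [1, 2, 4, 5] / [3];  Q = [1, 2, 3, 5] / [4]
Final shape: (4, 1).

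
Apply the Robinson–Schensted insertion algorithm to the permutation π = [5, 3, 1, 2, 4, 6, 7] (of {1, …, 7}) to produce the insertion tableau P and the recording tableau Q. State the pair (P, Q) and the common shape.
P = [1, 2, 4, 6, 7] / [3] / [5];  Q = [1, 4, 5, 6, 7] / [2] / [3];  common shape = (5, 1, 1)

Row-insert the values π_1, π_2, … into P one at a time, bumping the leftmost entry strictly greater than the inserted value down to the next row. The recording tableau Q records, in position (i, j), the step at which that cell was added to P.
  Insert 5 (step 1): P = [5];  Q = [1]
  Insert 3 (step 2): P = [3] / [5];  Q = [1] / [2]
  Insert 1 (step 3): P = [1] / [3] / [5];  Q = [1] / [2] / [3]
  Insert 2 (step 4): P = [1, 2] / [3] / [5];  Q = [1, 4] / [2] / [3]
  Insert 4 (step 5): P = [1, 2, 4] / [3] / [5];  Q = [1, 4, 5] / [2] / [3]
  Insert 6 (step 6): P = [1, 2, 4, 6] / [3] / [5];  Q = [1, 4, 5, 6] / [2] / [3]
  Insert 7 (step 7): P = [1, 2, 4, 6, 7] / [3] / [5];  Q = [1, 4, 5, 6, 7] / [2] / [3]
Final shape: (5, 1, 1).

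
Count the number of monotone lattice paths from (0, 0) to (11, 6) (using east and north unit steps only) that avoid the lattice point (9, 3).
Number of paths = 10176

Total paths from (0, 0) to (11, 6): C(17, 11) = 12376. Paths through (9, 3): (paths (0, 0) → (9, 3)) × (paths (9, 3) → (11, 6)) = C(12, 9) · C(5, 2) = 220 · 10 = 2200. Avoidance count = 12376 − 2200 = 10176.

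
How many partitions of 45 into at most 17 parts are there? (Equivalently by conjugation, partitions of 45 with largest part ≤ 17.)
p(45, parts ≤ 17) = 74506

Use the recurrence p(n, m) = p(n, m−1) + p(n−m, m): either the largest part is < m (count p(n, m−1)) or the largest part is exactly m (remove one copy of m, count p(n−m, m)). With p(0, ·) = 1 this gives p(45, parts ≤ 17) = 74506. (By conjugating Young diagrams, this also counts partitions of 45 into at most 17 parts.)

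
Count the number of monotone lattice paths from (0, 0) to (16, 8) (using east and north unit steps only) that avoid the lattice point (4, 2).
Number of paths = 457011

Total paths from (0, 0) to (16, 8): C(24, 16) = 735471. Paths through (4, 2): (paths (0, 0) → (4, 2)) × (paths (4, 2) → (16, 8)) = C(6, 4) · C(18, 12) = 15 · 18564 = 278460. Avoidance count = 735471 − 278460 = 457011.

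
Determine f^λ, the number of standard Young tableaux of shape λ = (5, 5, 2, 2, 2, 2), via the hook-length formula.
# SYT of shape (5, 5, 2, 2, 2, 2) = 2382380

Hook-length formula: f^λ = n! / Π hook(c), product over all cells c of the Young diagram. For λ = (5, 5, 2, 2, 2, 2), n = 18 boxes. Hook lengths by row (left-to-right, top-to-bottom): [10, 9, 4, 3, 2]; [9, 8, 3, 2, 1]; [5, 4]; [4, 3]; [3, 2]; [2, 1]. Product of hooks = 2687385600. So f^λ = 18! / 2687385600 = 6402373705728000 / 2687385600 = 2382380.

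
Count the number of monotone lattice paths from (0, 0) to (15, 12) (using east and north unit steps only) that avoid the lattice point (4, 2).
Number of paths = 12093120

Total paths from (0, 0) to (15, 12): C(27, 15) = 17383860. Paths through (4, 2): (paths (0, 0) → (4, 2)) × (paths (4, 2) → (15, 12)) = C(6, 4) · C(21, 11) = 15 · 352716 = 5290740. Avoidance count = 17383860 − 5290740 = 12093120.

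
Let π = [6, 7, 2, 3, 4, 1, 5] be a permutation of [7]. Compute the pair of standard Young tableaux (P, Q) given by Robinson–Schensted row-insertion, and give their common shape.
P = [1, 3, 4, 5] / [2, 7] / [6];  Q = [1, 2, 5, 7] / [3, 4] / [6];  common shape = (4, 2, 1)

Row-insert the values π_1, π_2, … into P one at a time, bumping the leftmost entry strictly greater than the inserted value down to the next row. The recording tableau Q records, in position (i, j), the step at which that cell was added to P.
  Insert 6 (step 1): P = [6];  Q = [1]
  Insert 7 (step 2): P = [6, 7];  Q = [1, 2]
  Insert 2 (step 3): P = [2, 7] / [6];  Q = [1, 2] / [3]
  Insert 3 (step 4): P = [2, 3] / [6, 7];  Q = [1, 2] / [3, 4]
  Insert 4 (step 5): P = [2, 3, 4] / [6, 7];  Q = [1, 2, 5] / [3, 4]
  Insert 1 (step 6): P = [1, 3, 4] / [2, 7] / [6];  Q = [1, 2, 5] / [3, 4] / [6]
  Insert 5 (step 7): P = [1, 3, 4, 5] / [2, 7] / [6];  Q = [1, 2, 5, 7] / [3, 4] / [6]
Final shape: (4, 2, 1).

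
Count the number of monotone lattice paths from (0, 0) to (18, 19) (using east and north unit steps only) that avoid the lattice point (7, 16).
Number of paths = 17583394752

Total paths from (0, 0) to (18, 19): C(37, 18) = 17672631900. Paths through (7, 16): (paths (0, 0) → (7, 16)) × (paths (7, 16) → (18, 19)) = C(23, 7) · C(14, 11) = 245157 · 364 = 89237148. Avoidance count = 17672631900 − 89237148 = 17583394752.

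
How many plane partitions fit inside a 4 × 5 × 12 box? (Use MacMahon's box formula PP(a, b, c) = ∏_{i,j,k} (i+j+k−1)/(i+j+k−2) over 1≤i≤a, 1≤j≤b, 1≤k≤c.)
PP(4, 5, 12) = 1354627767168

Evaluate the triple product over i = 1..4, j = 1..5, k = 1..12. The factors are (2/1) · (3/2) · (4/3) · (5/4) · (6/5) · (7/6) · (8/7) · (9/8) · … (240 factors total). The numerators and denominators telescope so the product is an integer; carrying out the multiplication exactly gives PP(4, 5, 12) = 1354627767168.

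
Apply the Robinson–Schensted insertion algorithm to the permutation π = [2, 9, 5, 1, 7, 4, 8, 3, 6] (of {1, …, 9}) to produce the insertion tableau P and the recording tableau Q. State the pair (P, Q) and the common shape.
P = [1, 3, 6, 8] / [2, 4, 7] / [5] / [9];  Q = [1, 2, 5, 7] / [3, 6, 9] / [4] / [8];  common shape = (4, 3, 1, 1)

Row-insert the values π_1, π_2, … into P one at a time, bumping the leftmost entry strictly greater than the inserted value down to the next row. The recording tableau Q records, in position (i, j), the step at which that cell was added to P.
  Insert 2 (step 1): P = [2];  Q = [1]
  Insert 9 (step 2): P = [2, 9];  Q = [1, 2]
  Insert 5 (step 3): P = [2, 5] / [9];  Q = [1, 2] / [3]
  Insert 1 (step 4): P = [1, 5] / [2] / [9];  Q = [1, 2] / [3] / [4]
  Insert 7 (step 5): P = [1, 5, 7] / [2] / [9];  Q = [1, 2, 5] / [3] / [4]
  Insert 4 (step 6): P = [1, 4, 7] / [2, 5] / [9];  Q = [1, 2, 5] / [3, 6] / [4]
  Insert 8 (step 7): P = [1, 4, 7, 8] / [2, 5] / [9];  Q = [1, 2, 5, 7] / [3, 6] / [4]
  Insert 3 (step 8): P = [1, 3, 7, 8] / [2, 4] / [5] / [9];  Q = [1, 2, 5, 7] / [3, 6] / [4] / [8]
  Insert 6 (step 9): P = [1, 3, 6, 8] / [2, 4, 7] / [5] / [9];  Q = [1, 2, 5, 7] / [3, 6, 9] / [4] / [8]
Final shape: (4, 3, 1, 1).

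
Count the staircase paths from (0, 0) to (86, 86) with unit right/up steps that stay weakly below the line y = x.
C_86 = 4180080073556524734514695828170907458428751314320

These NE paths below the diagonal are counted by the Catalan number C_n = (1/(n + 1)) · C(2n, n). For n = 86: C_86 = (1/87) · C(172, 86) = 363666966399417651902778537050868948883301364345840/87 = 4180080073556524734514695828170907458428751314320.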